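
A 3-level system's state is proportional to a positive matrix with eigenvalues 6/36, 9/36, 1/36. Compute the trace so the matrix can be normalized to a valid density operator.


tr(M) = sum of eigenvalues
= 6/36 + 9/36 + 1/36
= 16/36
= 0.4444

0.4444


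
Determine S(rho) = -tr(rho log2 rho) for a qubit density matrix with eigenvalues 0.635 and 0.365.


S = -p*log2(p) - (1-p)*log2(1-p)
p = 0.6350, 1-p = 0.3650
= -0.6350 * log2(0.6350) - 0.3650 * log2(0.3650)
= -(-0.4160) - (-0.5307)
= 0.9468

0.9468


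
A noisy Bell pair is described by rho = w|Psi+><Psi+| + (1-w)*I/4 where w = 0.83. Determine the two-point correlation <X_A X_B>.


|Psi+> = (|01> + |10>)/sqrt(2)
For the pure Bell state, <X_A X_B> = +1 (Bell-state Pauli correlator).
The maximally-mixed part I/4 has tr(I/4 * P tensor P) = 0 for any traceless Pauli P.
So <X_A X_B>_rho = w * (+1) + (1 - w) * 0
= 0.83 * (+1)
= 0.8300

0.8300


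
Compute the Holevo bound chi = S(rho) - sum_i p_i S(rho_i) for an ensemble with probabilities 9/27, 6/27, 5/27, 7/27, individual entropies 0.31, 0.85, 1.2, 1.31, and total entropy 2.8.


chi = S(rho) - sum_i p_i * S(rho_i)
Weighted entropy = 9/27 * 0.31 + 6/27 * 0.85 + 5/27 * 1.2 + 7/27 * 1.31
= 0.8541
chi = 2.8 - 0.8541
= 1.9459

1.9459


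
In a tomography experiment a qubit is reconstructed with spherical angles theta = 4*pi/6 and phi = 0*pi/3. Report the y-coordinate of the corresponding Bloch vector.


theta = 2.0944, phi = 0.0000
r_y = sin(theta)*sin(phi) = 0.8660 * 0.0000
r_y = 0.0000

0.0000


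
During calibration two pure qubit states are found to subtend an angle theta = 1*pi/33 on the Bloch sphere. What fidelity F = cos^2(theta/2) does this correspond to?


For states separated by angle theta on Bloch sphere:
F = cos^2(theta/2)
theta = 1*pi/33 = 0.0952
theta/2 = 0.0476
cos(theta/2) = 0.9989
F = 0.9977

0.9977


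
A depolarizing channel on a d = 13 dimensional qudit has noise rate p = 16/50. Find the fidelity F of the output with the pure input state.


F = (1-p) + p/d
= (1 - 0.3200) + 0.3200/13
= 0.6800 + 0.0246
= 0.7046

0.7046


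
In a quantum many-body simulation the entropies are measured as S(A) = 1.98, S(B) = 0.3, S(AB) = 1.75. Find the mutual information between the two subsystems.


I(A:B) = S(A) + S(B) - S(AB)
= 1.98 + 0.3 - 1.75
= 0.5300

0.5300


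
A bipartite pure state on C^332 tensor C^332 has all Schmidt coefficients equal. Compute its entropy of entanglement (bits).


For a maximally entangled state in d x d:
S = log2(d) = log2(332)
= 8.3750

8.3750


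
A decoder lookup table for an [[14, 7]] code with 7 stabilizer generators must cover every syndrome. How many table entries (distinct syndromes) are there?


Each stabilizer generator gives a binary (+1 or -1) measurement outcome.
With 7 independent generators:
Total syndromes = 2^7
= 128

128


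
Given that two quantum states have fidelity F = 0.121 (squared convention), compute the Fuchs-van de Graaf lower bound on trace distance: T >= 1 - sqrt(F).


Fuchs-van de Graaf (squared-fidelity convention): 1 - sqrt(F) <= T <= sqrt(1 - F).
Lower bound: T >= 1 - sqrt(F)
sqrt(F) = sqrt(0.121) = 0.3479
T >= 1 - 0.3479
T >= 0.6521

0.6521


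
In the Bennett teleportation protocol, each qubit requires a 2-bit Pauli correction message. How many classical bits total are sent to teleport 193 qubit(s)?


Quantum teleportation requires 2 classical bits per qubit teleported.
193 qubit(s) -> 2 * 193 = 386 classical bits

386


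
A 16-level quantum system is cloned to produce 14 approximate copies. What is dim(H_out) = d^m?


Output space = H^(tensor 14) where dim(H) = 16
dim = 16^14
= 256 (after 2 factors)
= 4096 (after 3 factors)
= 65536 (after 4 factors)
= 1048576 (after 5 factors)
= 16777216 (after 6 factors)
= 268435456 (after 7 factors)
= 4294967296 (after 8 factors)
= 68719476736 (after 9 factors)
= 1099511627776 (after 10 factors)
= 17592186044416 (after 11 factors)
= 281474976710656 (after 12 factors)
= 4503599627370496 (after 13 factors)
= 72057594037927936 (after 14 factors)
= 72057594037927936

72057594037927936


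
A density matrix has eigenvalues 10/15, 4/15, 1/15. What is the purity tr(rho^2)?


tr(rho^2) = sum of eigenvalues squared
= (10/15)^2 + (4/15)^2 + (1/15)^2
= (100 + 16 + 1) / 225
= 117/225
= 0.5200

0.5200


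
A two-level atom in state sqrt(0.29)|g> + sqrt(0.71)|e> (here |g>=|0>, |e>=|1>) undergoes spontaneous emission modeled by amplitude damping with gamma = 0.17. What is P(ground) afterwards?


For amplitude damping with parameter gamma on state sqrt(a)|0> + sqrt(b)|1>:
alpha^2 = 0.29, beta^2 = 0.71
P(|0>) = alpha^2 + gamma * beta^2
= 0.29 + 0.17 * 0.71
= 0.29 + 0.1207
= 0.4107

0.4107


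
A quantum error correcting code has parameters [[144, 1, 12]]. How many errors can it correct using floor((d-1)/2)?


Code parameters: [[144, 1, 12]], distance d = 12.
Number of correctable errors = floor((d-1)/2)
= floor((12 - 1)/2)
= floor(11/2)
= 5

5


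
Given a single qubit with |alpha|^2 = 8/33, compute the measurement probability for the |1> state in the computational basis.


|alpha|^2 = 8/33 = 0.2424
|beta|^2 = 1 - 8/33 = 25/33 = 0.7576
P(|1>) = |beta|^2 = 0.7576

0.7576


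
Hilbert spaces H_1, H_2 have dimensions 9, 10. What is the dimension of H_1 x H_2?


dim(H_1 x H_2) = 9 * 10
= 90

90


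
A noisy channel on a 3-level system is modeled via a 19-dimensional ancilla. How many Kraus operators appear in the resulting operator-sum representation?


Tracing out the environment in an orthonormal basis {|i>_E} gives Kraus operators K_i = <i|_E U |0>_E.
Number of Kraus operators = dim(H_env) = d_env
= 19

19


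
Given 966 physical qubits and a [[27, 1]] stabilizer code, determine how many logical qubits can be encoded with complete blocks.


Each code block uses 27 physical qubits for 1 logical qubit(s).
Number of complete blocks = floor(966 / 27) = 35
Logical qubits = 35 * 1
= 35

35


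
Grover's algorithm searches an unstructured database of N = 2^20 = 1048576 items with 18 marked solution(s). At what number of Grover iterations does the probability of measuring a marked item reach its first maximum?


After j Grover iterations the success probability is P(j) = sin^2((2j+1)*theta), where sin(theta) = sqrt(k/N).
N = 2^20 = 1048576, k = 18
sin(theta) = sqrt(k/N) = 0.004143203796
theta = arcsin(sqrt(k/N)) = 0.00414321565 rad
P(j) reaches its first maximum when (2j+1)*theta is as close as possible to pi/2, i.e. j = round(pi/(4*theta) - 1/2).
pi/(4*theta) - 1/2 = 189.0625
(For comparison, the common estimate pi/4 * sqrt(N/k) = 189.5630; the exact maximiser is used here.)
Optimal iterations = 189

189


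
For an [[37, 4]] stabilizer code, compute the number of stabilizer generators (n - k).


For an [[n,k]] stabilizer code:
Number of stabilizer generators = n - k
= 37 - 4
= 33

33


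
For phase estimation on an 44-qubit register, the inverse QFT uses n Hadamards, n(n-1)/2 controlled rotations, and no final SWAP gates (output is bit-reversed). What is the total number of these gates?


Hadamard gates: 44
Controlled rotations: n*(n-1)/2 = 44*43/2 = 946
SWAP gates: 0 (omitted)
Total = 44 + 946
= 990

990


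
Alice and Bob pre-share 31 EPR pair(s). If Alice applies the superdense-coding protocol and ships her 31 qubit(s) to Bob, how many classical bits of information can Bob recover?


Superdense coding allows 2 classical bits per shared entangled pair.
31 pair(s) -> 2 * 31 = 62 classical bits

62


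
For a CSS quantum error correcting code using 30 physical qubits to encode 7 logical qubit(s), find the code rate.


Code rate R = k/n
= 7/30
= 0.2333

0.2333


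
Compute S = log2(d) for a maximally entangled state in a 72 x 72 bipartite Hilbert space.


For a maximally entangled state in d x d:
S = log2(d) = log2(72)
= 6.1699

6.1699


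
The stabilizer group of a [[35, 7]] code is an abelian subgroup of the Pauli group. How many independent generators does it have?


For an [[n,k]] stabilizer code:
Number of stabilizer generators = n - k
= 35 - 7
= 28

28


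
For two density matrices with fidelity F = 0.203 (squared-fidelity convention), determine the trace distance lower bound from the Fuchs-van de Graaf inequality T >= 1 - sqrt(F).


Fuchs-van de Graaf (squared-fidelity convention): 1 - sqrt(F) <= T <= sqrt(1 - F).
Lower bound: T >= 1 - sqrt(F)
sqrt(F) = sqrt(0.203) = 0.4506
T >= 1 - 0.4506
T >= 0.5494

0.5494


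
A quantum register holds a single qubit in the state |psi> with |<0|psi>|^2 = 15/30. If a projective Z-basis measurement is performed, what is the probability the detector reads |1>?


|alpha|^2 = 15/30 = 0.5000
|beta|^2 = 1 - 15/30 = 15/30 = 0.5000
P(|1>) = |beta|^2 = 0.5000

0.5000


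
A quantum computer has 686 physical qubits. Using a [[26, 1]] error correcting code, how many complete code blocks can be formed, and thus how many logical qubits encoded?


Each code block uses 26 physical qubits for 1 logical qubit(s).
Number of complete blocks = floor(686 / 26) = 26
Logical qubits = 26 * 1
= 26

26


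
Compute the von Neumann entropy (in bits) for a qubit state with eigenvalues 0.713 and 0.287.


S = -p*log2(p) - (1-p)*log2(1-p)
p = 0.7130, 1-p = 0.2870
= -0.7130 * log2(0.7130) - 0.2870 * log2(0.2870)
= -(-0.3480) - (-0.5169)
= 0.8648

0.8648


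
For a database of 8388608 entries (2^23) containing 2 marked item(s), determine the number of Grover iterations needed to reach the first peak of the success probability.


After j Grover iterations the success probability is P(j) = sin^2((2j+1)*theta), where sin(theta) = sqrt(k/N).
N = 2^23 = 8388608, k = 2
sin(theta) = sqrt(k/N) = 0.00048828125
theta = arcsin(sqrt(k/N)) = 0.0004882812694 rad
P(j) reaches its first maximum when (2j+1)*theta is as close as possible to pi/2, i.e. j = round(pi/(4*theta) - 1/2).
pi/(4*theta) - 1/2 = 1607.9954
(For comparison, the common estimate pi/4 * sqrt(N/k) = 1608.4954; the exact maximiser is used here.)
Optimal iterations = 1608

1608


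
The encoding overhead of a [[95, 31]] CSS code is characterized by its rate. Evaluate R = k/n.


Code rate R = k/n
= 31/95
= 0.3263

0.3263


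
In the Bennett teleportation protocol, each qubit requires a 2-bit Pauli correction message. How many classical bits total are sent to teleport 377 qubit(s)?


Quantum teleportation requires 2 classical bits per qubit teleported.
377 qubit(s) -> 2 * 377 = 754 classical bits

754


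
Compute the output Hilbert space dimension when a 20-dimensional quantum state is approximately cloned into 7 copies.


Output space = H^(tensor 7) where dim(H) = 20
dim = 20^7
= 400 (after 2 factors)
= 8000 (after 3 factors)
= 160000 (after 4 factors)
= 3200000 (after 5 factors)
= 64000000 (after 6 factors)
= 1280000000 (after 7 factors)
= 1280000000

1280000000


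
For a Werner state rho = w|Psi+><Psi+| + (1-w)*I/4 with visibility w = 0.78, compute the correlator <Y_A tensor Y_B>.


|Psi+> = (|01> + |10>)/sqrt(2)
For the pure Bell state, <Y_A Y_B> = +1 (Bell-state Pauli correlator).
The maximally-mixed part I/4 has tr(I/4 * P tensor P) = 0 for any traceless Pauli P.
So <Y_A Y_B>_rho = w * (+1) + (1 - w) * 0
= 0.78 * (+1)
= 0.7800

0.7800


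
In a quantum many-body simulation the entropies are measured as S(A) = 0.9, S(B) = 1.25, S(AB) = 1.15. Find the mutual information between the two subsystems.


I(A:B) = S(A) + S(B) - S(AB)
= 0.9 + 1.25 - 1.15
= 1.0000

1.0000


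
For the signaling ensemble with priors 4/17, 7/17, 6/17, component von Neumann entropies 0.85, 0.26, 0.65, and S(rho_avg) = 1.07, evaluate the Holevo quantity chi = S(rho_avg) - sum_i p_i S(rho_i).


chi = S(rho) - sum_i p_i * S(rho_i)
Weighted entropy = 4/17 * 0.85 + 7/17 * 0.26 + 6/17 * 0.65
= 0.5365
chi = 1.07 - 0.5365
= 0.5335

0.5335


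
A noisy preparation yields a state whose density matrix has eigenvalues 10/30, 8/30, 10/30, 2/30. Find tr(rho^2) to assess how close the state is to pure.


tr(rho^2) = sum of eigenvalues squared
= (10/30)^2 + (8/30)^2 + (10/30)^2 + (2/30)^2
= (100 + 64 + 100 + 4) / 900
= 268/900
= 0.2978

0.2978


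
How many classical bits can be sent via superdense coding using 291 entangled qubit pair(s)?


Superdense coding allows 2 classical bits per shared entangled pair.
291 pair(s) -> 2 * 291 = 582 classical bits

582


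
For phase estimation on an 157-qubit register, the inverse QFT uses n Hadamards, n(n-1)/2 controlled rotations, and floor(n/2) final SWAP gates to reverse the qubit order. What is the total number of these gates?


Hadamard gates: 157
Controlled rotations: n*(n-1)/2 = 157*156/2 = 12246
SWAP gates: floor(n/2) = floor(157/2) = 78
Total = 157 + 12246 + 78
= 12481

12481


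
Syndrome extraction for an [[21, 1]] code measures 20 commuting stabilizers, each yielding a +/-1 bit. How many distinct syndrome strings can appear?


Each stabilizer generator gives a binary (+1 or -1) measurement outcome.
With 20 independent generators:
Total syndromes = 2^20
= 1048576

1048576


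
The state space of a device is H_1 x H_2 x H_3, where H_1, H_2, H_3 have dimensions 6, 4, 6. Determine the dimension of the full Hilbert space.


dim(H_1 x H_2 x H_3) = 6 * 4 * 6
= 24 * 6
= 144

144


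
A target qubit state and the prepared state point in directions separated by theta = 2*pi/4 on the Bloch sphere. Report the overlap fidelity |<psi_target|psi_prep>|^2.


For states separated by angle theta on Bloch sphere:
F = cos^2(theta/2)
theta = 2*pi/4 = 1.5708
theta/2 = 0.7854
cos(theta/2) = 0.7071
F = 0.5000

0.5000


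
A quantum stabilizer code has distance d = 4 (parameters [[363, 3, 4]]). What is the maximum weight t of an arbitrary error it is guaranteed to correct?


Code parameters: [[363, 3, 4]], distance d = 4.
Number of correctable errors = floor((d-1)/2)
= floor((4 - 1)/2)
= floor(3/2)
= 1

1


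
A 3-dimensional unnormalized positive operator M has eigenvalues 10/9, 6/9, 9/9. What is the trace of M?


tr(M) = sum of eigenvalues
= 10/9 + 6/9 + 9/9
= 25/9
= 2.7778

2.7778


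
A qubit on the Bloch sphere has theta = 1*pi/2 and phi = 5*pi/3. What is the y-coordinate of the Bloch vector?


theta = 1.5708, phi = 5.2360
r_y = sin(theta)*sin(phi) = 1.0000 * -0.8660
r_y = -0.8660

-0.8660


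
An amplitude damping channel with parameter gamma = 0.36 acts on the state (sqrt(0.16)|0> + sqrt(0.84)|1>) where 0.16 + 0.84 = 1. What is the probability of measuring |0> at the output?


For amplitude damping with parameter gamma on state sqrt(a)|0> + sqrt(b)|1>:
alpha^2 = 0.16, beta^2 = 0.84
P(|0>) = alpha^2 + gamma * beta^2
= 0.16 + 0.36 * 0.84
= 0.16 + 0.3024
= 0.4624

0.4624


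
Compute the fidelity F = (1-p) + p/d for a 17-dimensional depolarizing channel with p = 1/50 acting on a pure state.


F = (1-p) + p/d
= (1 - 0.0200) + 0.0200/17
= 0.9800 + 0.0012
= 0.9812

0.9812


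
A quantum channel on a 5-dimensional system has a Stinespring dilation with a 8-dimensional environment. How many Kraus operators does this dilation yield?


Tracing out the environment in an orthonormal basis {|i>_E} gives Kraus operators K_i = <i|_E U |0>_E.
Number of Kraus operators = dim(H_env) = d_env
= 8

8


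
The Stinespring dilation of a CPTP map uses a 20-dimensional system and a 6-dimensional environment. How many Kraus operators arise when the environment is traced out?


Tracing out the environment in an orthonormal basis {|i>_E} gives Kraus operators K_i = <i|_E U |0>_E.
Number of Kraus operators = dim(H_env) = d_env
= 6

6


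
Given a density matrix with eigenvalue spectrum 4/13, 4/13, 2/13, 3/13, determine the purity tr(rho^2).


tr(rho^2) = sum of eigenvalues squared
= (4/13)^2 + (4/13)^2 + (2/13)^2 + (3/13)^2
= (16 + 16 + 4 + 9) / 169
= 45/169
= 0.2663

0.2663


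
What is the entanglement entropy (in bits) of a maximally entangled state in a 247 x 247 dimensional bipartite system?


For a maximally entangled state in d x d:
S = log2(d) = log2(247)
= 7.9484

7.9484


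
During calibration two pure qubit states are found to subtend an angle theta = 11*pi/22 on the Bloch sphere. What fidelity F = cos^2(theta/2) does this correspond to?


For states separated by angle theta on Bloch sphere:
F = cos^2(theta/2)
theta = 11*pi/22 = 1.5708
theta/2 = 0.7854
cos(theta/2) = 0.7071
F = 0.5000

0.5000


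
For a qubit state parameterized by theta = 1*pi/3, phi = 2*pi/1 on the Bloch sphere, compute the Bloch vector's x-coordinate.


theta = 1.0472, phi = 6.2832
r_x = sin(theta)*cos(phi) = 0.8660 * 1.0000
r_x = 0.8660

0.8660


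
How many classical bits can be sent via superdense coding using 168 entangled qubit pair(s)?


Superdense coding allows 2 classical bits per shared entangled pair.
168 pair(s) -> 2 * 168 = 336 classical bits

336


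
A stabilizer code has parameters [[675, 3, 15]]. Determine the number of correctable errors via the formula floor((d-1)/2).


Code parameters: [[675, 3, 15]], distance d = 15.
Number of correctable errors = floor((d-1)/2)
= floor((15 - 1)/2)
= floor(14/2)
= 7

7


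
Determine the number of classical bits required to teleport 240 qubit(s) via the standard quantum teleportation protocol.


Quantum teleportation requires 2 classical bits per qubit teleported.
240 qubit(s) -> 2 * 240 = 480 classical bits

480


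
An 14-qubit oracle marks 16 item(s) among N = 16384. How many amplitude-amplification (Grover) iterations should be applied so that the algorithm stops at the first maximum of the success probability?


After j Grover iterations the success probability is P(j) = sin^2((2j+1)*theta), where sin(theta) = sqrt(k/N).
N = 2^14 = 16384, k = 16
sin(theta) = sqrt(k/N) = 0.03125
theta = arcsin(sqrt(k/N)) = 0.0312550885 rad
P(j) reaches its first maximum when (2j+1)*theta is as close as possible to pi/2, i.e. j = round(pi/(4*theta) - 1/2).
pi/(4*theta) - 1/2 = 24.6286
(For comparison, the common estimate pi/4 * sqrt(N/k) = 25.1327; the exact maximiser is used here.)
Optimal iterations = 25

25


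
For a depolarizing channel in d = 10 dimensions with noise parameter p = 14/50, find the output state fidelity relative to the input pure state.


F = (1-p) + p/d
= (1 - 0.2800) + 0.2800/10
= 0.7200 + 0.0280
= 0.7480

0.7480


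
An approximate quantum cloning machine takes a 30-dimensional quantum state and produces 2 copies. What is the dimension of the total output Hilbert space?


Output space = H^(tensor 2) where dim(H) = 30
dim = 30^2
= 900

900


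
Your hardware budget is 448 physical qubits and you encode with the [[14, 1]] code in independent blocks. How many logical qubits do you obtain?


Each code block uses 14 physical qubits for 1 logical qubit(s).
Number of complete blocks = floor(448 / 14) = 32
Logical qubits = 32 * 1
= 32

32


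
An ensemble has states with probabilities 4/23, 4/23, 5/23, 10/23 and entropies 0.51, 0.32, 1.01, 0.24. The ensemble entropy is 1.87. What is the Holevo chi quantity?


chi = S(rho) - sum_i p_i * S(rho_i)
Weighted entropy = 4/23 * 0.51 + 4/23 * 0.32 + 5/23 * 1.01 + 10/23 * 0.24
= 0.4683
chi = 1.87 - 0.4683
= 1.4017

1.4017


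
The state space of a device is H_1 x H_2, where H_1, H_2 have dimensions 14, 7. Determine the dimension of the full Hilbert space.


dim(H_1 x H_2) = 14 * 7
= 98

98


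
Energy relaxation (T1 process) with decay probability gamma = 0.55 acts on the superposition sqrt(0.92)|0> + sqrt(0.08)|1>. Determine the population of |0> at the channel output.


For amplitude damping with parameter gamma on state sqrt(a)|0> + sqrt(b)|1>:
alpha^2 = 0.92, beta^2 = 0.08
P(|0>) = alpha^2 + gamma * beta^2
= 0.92 + 0.55 * 0.08
= 0.92 + 0.0440
= 0.9640

0.9640


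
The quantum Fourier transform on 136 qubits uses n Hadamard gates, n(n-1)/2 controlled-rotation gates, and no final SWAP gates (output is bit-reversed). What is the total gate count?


Hadamard gates: 136
Controlled rotations: n*(n-1)/2 = 136*135/2 = 9180
SWAP gates: 0 (omitted)
Total = 136 + 9180
= 9316

9316


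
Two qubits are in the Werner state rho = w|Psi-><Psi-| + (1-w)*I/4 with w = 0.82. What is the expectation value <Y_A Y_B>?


|Psi-> = (|01> - |10>)/sqrt(2)
For the pure Bell state, <Y_A Y_B> = -1 (Bell-state Pauli correlator).
The maximally-mixed part I/4 has tr(I/4 * P tensor P) = 0 for any traceless Pauli P.
So <Y_A Y_B>_rho = w * (-1) + (1 - w) * 0
= 0.82 * (-1)
= -0.8200

-0.8200


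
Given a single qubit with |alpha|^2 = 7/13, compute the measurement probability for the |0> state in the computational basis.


|alpha|^2 = 7/13 = 0.5385
|beta|^2 = 1 - 7/13 = 6/13 = 0.4615
P(|0>) = |alpha|^2 = 0.5385

0.5385


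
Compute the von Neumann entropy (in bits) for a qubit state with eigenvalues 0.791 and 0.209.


S = -p*log2(p) - (1-p)*log2(1-p)
p = 0.7910, 1-p = 0.2090
= -0.7910 * log2(0.7910) - 0.2090 * log2(0.2090)
= -(-0.2676) - (-0.4720)
= 0.7396

0.7396


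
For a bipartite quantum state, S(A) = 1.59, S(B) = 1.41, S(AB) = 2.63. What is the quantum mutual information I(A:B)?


I(A:B) = S(A) + S(B) - S(AB)
= 1.59 + 1.41 - 2.63
= 0.3700

0.3700


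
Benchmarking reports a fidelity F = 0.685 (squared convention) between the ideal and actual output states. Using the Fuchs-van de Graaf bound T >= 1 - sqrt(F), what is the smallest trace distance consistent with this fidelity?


Fuchs-van de Graaf (squared-fidelity convention): 1 - sqrt(F) <= T <= sqrt(1 - F).
Lower bound: T >= 1 - sqrt(F)
sqrt(F) = sqrt(0.685) = 0.8276
T >= 1 - 0.8276
T >= 0.1724

0.1724


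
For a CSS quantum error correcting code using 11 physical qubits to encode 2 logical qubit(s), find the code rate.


Code rate R = k/n
= 2/11
= 0.1818

0.1818


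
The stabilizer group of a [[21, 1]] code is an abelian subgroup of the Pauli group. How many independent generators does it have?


For an [[n,k]] stabilizer code:
Number of stabilizer generators = n - k
= 21 - 1
= 20

20


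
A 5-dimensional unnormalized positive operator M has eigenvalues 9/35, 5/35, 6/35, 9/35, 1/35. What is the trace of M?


tr(M) = sum of eigenvalues
= 9/35 + 5/35 + 6/35 + 9/35 + 1/35
= 30/35
= 0.8571

0.8571


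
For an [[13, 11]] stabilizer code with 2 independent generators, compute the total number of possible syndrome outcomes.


Each stabilizer generator gives a binary (+1 or -1) measurement outcome.
With 2 independent generators:
Total syndromes = 2^2
= 4

4


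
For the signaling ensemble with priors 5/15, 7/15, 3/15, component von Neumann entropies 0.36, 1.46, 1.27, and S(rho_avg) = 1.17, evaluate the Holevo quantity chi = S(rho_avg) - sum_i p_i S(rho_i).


chi = S(rho) - sum_i p_i * S(rho_i)
Weighted entropy = 5/15 * 0.36 + 7/15 * 1.46 + 3/15 * 1.27
= 1.0553
chi = 1.17 - 1.0553
= 0.1147

0.1147


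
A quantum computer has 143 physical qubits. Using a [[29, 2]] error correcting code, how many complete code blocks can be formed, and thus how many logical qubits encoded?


Each code block uses 29 physical qubits for 2 logical qubit(s).
Number of complete blocks = floor(143 / 29) = 4
Logical qubits = 4 * 2
= 8

8


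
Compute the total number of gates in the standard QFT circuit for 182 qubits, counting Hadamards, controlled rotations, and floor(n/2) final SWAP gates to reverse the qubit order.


Hadamard gates: 182
Controlled rotations: n*(n-1)/2 = 182*181/2 = 16471
SWAP gates: floor(n/2) = floor(182/2) = 91
Total = 182 + 16471 + 91
= 16744

16744


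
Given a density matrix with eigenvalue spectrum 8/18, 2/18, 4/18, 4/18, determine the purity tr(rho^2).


tr(rho^2) = sum of eigenvalues squared
= (8/18)^2 + (2/18)^2 + (4/18)^2 + (4/18)^2
= (64 + 4 + 16 + 16) / 324
= 100/324
= 0.3086

0.3086


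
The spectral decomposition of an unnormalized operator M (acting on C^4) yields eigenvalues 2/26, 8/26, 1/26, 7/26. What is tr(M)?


tr(M) = sum of eigenvalues
= 2/26 + 8/26 + 1/26 + 7/26
= 18/26
= 0.6923

0.6923


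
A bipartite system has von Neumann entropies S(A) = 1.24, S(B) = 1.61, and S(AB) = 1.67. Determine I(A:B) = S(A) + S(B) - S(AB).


I(A:B) = S(A) + S(B) - S(AB)
= 1.24 + 1.61 - 1.67
= 1.1800

1.1800


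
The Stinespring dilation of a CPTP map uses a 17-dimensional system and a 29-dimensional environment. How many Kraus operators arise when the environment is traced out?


Tracing out the environment in an orthonormal basis {|i>_E} gives Kraus operators K_i = <i|_E U |0>_E.
Number of Kraus operators = dim(H_env) = d_env
= 29

29


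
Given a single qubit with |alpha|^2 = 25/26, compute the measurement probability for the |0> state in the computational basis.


|alpha|^2 = 25/26 = 0.9615
|beta|^2 = 1 - 25/26 = 1/26 = 0.0385
P(|0>) = |alpha|^2 = 0.9615

0.9615


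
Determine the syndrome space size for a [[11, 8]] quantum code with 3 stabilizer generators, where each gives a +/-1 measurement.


Each stabilizer generator gives a binary (+1 or -1) measurement outcome.
With 3 independent generators:
Total syndromes = 2^3
= 8

8


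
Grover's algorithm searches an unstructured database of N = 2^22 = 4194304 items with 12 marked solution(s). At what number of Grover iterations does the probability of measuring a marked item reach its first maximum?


After j Grover iterations the success probability is P(j) = sin^2((2j+1)*theta), where sin(theta) = sqrt(k/N).
N = 2^22 = 4194304, k = 12
sin(theta) = sqrt(k/N) = 0.001691455867
theta = arcsin(sqrt(k/N)) = 0.001691456673 rad
P(j) reaches its first maximum when (2j+1)*theta is as close as possible to pi/2, i.e. j = round(pi/(4*theta) - 1/2).
pi/(4*theta) - 1/2 = 463.8324
(For comparison, the common estimate pi/4 * sqrt(N/k) = 464.3326; the exact maximiser is used here.)
Optimal iterations = 464

464


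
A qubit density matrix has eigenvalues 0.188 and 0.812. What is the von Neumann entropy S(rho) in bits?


S = -p*log2(p) - (1-p)*log2(1-p)
p = 0.1880, 1-p = 0.8120
= -0.1880 * log2(0.1880) - 0.8120 * log2(0.8120)
= -(-0.4533) - (-0.2440)
= 0.6973

0.6973


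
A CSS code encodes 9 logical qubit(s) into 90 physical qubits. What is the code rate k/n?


Code rate R = k/n
= 9/90
= 0.1000

0.1000


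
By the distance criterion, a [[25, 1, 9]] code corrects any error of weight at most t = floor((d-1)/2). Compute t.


Code parameters: [[25, 1, 9]], distance d = 9.
Number of correctable errors = floor((d-1)/2)
= floor((9 - 1)/2)
= floor(8/2)
= 4

4


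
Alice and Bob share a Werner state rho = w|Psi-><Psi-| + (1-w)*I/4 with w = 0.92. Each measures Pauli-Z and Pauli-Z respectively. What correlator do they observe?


|Psi-> = (|01> - |10>)/sqrt(2)
For the pure Bell state, <Z_A Z_B> = -1 (Bell-state Pauli correlator).
The maximally-mixed part I/4 has tr(I/4 * P tensor P) = 0 for any traceless Pauli P.
So <Z_A Z_B>_rho = w * (-1) + (1 - w) * 0
= 0.92 * (-1)
= -0.9200

-0.9200


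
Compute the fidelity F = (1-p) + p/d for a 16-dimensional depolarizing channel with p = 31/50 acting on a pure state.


F = (1-p) + p/d
= (1 - 0.6200) + 0.6200/16
= 0.3800 + 0.0387
= 0.4188

0.4188


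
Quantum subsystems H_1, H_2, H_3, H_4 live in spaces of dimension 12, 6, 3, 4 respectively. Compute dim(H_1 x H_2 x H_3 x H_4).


dim(H_1 x H_2 x H_3 x H_4) = 12 * 6 * 3 * 4
= 72 * 3 * 4
= 216 * 4
= 864

864


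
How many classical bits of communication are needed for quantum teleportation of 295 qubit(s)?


Quantum teleportation requires 2 classical bits per qubit teleported.
295 qubit(s) -> 2 * 295 = 590 classical bits

590


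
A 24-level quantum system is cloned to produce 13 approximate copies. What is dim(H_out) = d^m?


Output space = H^(tensor 13) where dim(H) = 24
dim = 24^13
= 576 (after 2 factors)
= 13824 (after 3 factors)
= 331776 (after 4 factors)
= 7962624 (after 5 factors)
= 191102976 (after 6 factors)
= 4586471424 (after 7 factors)
= 110075314176 (after 8 factors)
= 2641807540224 (after 9 factors)
= 63403380965376 (after 10 factors)
= 1521681143169024 (after 11 factors)
= 36520347436056576 (after 12 factors)
= 876488338465357824 (after 13 factors)
= 876488338465357824

876488338465357824


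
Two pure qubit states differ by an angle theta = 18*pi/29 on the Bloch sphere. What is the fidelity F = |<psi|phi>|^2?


For states separated by angle theta on Bloch sphere:
F = cos^2(theta/2)
theta = 18*pi/29 = 1.9500
theta/2 = 0.9750
cos(theta/2) = 0.5612
F = 0.3149

0.3149


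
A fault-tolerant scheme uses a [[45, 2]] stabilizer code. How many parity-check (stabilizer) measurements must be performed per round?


For an [[n,k]] stabilizer code:
Number of stabilizer generators = n - k
= 45 - 2
= 43

43


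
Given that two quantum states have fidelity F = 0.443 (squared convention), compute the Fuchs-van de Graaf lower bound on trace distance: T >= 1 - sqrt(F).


Fuchs-van de Graaf (squared-fidelity convention): 1 - sqrt(F) <= T <= sqrt(1 - F).
Lower bound: T >= 1 - sqrt(F)
sqrt(F) = sqrt(0.443) = 0.6656
T >= 1 - 0.6656
T >= 0.3344

0.3344


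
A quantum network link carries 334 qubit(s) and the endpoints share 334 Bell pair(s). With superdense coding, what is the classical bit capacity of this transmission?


Superdense coding allows 2 classical bits per shared entangled pair.
334 pair(s) -> 2 * 334 = 668 classical bits

668


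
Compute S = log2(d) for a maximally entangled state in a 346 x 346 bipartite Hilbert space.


For a maximally entangled state in d x d:
S = log2(d) = log2(346)
= 8.4346

8.4346


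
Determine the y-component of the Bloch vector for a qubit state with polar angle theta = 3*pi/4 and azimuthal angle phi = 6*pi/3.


theta = 2.3562, phi = 6.2832
r_y = sin(theta)*sin(phi) = 0.7071 * 0.0000
r_y = 0.0000

0.0000


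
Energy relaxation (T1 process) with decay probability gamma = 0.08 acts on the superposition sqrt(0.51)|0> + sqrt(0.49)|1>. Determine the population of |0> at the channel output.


For amplitude damping with parameter gamma on state sqrt(a)|0> + sqrt(b)|1>:
alpha^2 = 0.51, beta^2 = 0.49
P(|0>) = alpha^2 + gamma * beta^2
= 0.51 + 0.08 * 0.49
= 0.51 + 0.0392
= 0.5492

0.5492


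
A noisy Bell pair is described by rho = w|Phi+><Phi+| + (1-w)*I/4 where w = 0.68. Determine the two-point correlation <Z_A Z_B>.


|Phi+> = (|00> + |11>)/sqrt(2)
For the pure Bell state, <Z_A Z_B> = +1 (Bell-state Pauli correlator).
The maximally-mixed part I/4 has tr(I/4 * P tensor P) = 0 for any traceless Pauli P.
So <Z_A Z_B>_rho = w * (+1) + (1 - w) * 0
= 0.68 * (+1)
= 0.6800

0.6800


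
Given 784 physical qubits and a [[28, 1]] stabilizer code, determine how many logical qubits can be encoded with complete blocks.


Each code block uses 28 physical qubits for 1 logical qubit(s).
Number of complete blocks = floor(784 / 28) = 28
Logical qubits = 28 * 1
= 28

28


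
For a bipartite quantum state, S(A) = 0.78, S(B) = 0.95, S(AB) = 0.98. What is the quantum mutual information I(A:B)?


I(A:B) = S(A) + S(B) - S(AB)
= 0.78 + 0.95 - 0.98
= 0.7500

0.7500


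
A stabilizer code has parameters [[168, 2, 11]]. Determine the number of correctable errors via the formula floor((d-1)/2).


Code parameters: [[168, 2, 11]], distance d = 11.
Number of correctable errors = floor((d-1)/2)
= floor((11 - 1)/2)
= floor(10/2)
= 5

5


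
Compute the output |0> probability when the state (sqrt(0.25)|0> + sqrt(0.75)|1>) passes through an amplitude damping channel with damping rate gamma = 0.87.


For amplitude damping with parameter gamma on state sqrt(a)|0> + sqrt(b)|1>:
alpha^2 = 0.25, beta^2 = 0.75
P(|0>) = alpha^2 + gamma * beta^2
= 0.25 + 0.87 * 0.75
= 0.25 + 0.6525
= 0.9025

0.9025


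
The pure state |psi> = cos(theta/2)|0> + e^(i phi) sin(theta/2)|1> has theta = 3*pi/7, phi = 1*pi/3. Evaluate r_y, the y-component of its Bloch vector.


theta = 1.3464, phi = 1.0472
r_y = sin(theta)*sin(phi) = 0.9749 * 0.8660
r_y = 0.8443

0.8443


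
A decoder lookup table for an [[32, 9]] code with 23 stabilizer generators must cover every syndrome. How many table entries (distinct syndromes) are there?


Each stabilizer generator gives a binary (+1 or -1) measurement outcome.
With 23 independent generators:
Total syndromes = 2^23
= 8388608

8388608


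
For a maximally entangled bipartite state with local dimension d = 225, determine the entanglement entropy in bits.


For a maximally entangled state in d x d:
S = log2(d) = log2(225)
= 7.8138

7.8138


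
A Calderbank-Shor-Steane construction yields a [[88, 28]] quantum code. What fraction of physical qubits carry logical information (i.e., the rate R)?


Code rate R = k/n
= 28/88
= 0.3182

0.3182


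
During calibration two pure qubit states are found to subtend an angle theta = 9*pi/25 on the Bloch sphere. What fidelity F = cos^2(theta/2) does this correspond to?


For states separated by angle theta on Bloch sphere:
F = cos^2(theta/2)
theta = 9*pi/25 = 1.1310
theta/2 = 0.5655
cos(theta/2) = 0.8443
F = 0.7129

0.7129


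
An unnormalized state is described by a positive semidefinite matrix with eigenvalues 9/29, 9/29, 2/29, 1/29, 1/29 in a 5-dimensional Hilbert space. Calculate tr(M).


tr(M) = sum of eigenvalues
= 9/29 + 9/29 + 2/29 + 1/29 + 1/29
= 22/29
= 0.7586

0.7586


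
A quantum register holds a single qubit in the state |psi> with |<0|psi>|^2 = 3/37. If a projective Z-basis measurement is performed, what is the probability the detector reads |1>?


|alpha|^2 = 3/37 = 0.0811
|beta|^2 = 1 - 3/37 = 34/37 = 0.9189
P(|1>) = |beta|^2 = 0.9189

0.9189


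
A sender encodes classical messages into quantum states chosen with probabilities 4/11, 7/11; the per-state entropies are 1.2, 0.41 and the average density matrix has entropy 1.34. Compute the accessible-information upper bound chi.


chi = S(rho) - sum_i p_i * S(rho_i)
Weighted entropy = 4/11 * 1.2 + 7/11 * 0.41
= 0.6973
chi = 1.34 - 0.6973
= 0.6427

0.6427


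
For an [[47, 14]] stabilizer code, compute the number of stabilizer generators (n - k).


For an [[n,k]] stabilizer code:
Number of stabilizer generators = n - k
= 47 - 14
= 33

33


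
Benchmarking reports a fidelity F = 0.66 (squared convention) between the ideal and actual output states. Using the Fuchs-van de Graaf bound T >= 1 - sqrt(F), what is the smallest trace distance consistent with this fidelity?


Fuchs-van de Graaf (squared-fidelity convention): 1 - sqrt(F) <= T <= sqrt(1 - F).
Lower bound: T >= 1 - sqrt(F)
sqrt(F) = sqrt(0.66) = 0.8124
T >= 1 - 0.8124
T >= 0.1876

0.1876


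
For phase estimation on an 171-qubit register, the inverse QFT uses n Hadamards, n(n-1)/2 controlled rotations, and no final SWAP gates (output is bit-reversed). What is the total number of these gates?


Hadamard gates: 171
Controlled rotations: n*(n-1)/2 = 171*170/2 = 14535
SWAP gates: 0 (omitted)
Total = 171 + 14535
= 14706

14706


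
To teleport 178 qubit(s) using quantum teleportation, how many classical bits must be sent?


Quantum teleportation requires 2 classical bits per qubit teleported.
178 qubit(s) -> 2 * 178 = 356 classical bits

356


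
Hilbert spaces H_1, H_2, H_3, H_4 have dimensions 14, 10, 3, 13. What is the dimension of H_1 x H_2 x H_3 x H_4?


dim(H_1 x H_2 x H_3 x H_4) = 14 * 10 * 3 * 13
= 140 * 3 * 13
= 420 * 13
= 5460

5460


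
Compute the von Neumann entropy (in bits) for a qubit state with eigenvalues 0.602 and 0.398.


S = -p*log2(p) - (1-p)*log2(1-p)
p = 0.6020, 1-p = 0.3980
= -0.6020 * log2(0.6020) - 0.3980 * log2(0.3980)
= -(-0.4408) - (-0.5290)
= 0.9698

0.9698


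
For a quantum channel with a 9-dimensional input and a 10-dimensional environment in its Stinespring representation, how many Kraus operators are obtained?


Tracing out the environment in an orthonormal basis {|i>_E} gives Kraus operators K_i = <i|_E U |0>_E.
Number of Kraus operators = dim(H_env) = d_env
= 10

10


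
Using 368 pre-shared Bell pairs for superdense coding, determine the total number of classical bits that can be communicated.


Superdense coding allows 2 classical bits per shared entangled pair.
368 pair(s) -> 2 * 368 = 736 classical bits

736


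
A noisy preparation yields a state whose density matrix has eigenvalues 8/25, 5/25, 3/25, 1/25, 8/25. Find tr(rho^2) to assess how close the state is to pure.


tr(rho^2) = sum of eigenvalues squared
= (8/25)^2 + (5/25)^2 + (3/25)^2 + (1/25)^2 + (8/25)^2
= (64 + 25 + 9 + 1 + 64) / 625
= 163/625
= 0.2608

0.2608


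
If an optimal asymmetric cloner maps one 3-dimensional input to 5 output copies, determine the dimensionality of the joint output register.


Output space = H^(tensor 5) where dim(H) = 3
dim = 3^5
= 9 (after 2 factors)
= 27 (after 3 factors)
= 81 (after 4 factors)
= 243 (after 5 factors)
= 243

243


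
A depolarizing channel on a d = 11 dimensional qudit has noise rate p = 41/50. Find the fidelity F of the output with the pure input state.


F = (1-p) + p/d
= (1 - 0.8200) + 0.8200/11
= 0.1800 + 0.0745
= 0.2545

0.2545


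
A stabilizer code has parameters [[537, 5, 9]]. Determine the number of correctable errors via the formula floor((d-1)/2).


Code parameters: [[537, 5, 9]], distance d = 9.
Number of correctable errors = floor((d-1)/2)
= floor((9 - 1)/2)
= floor(8/2)
= 4

4


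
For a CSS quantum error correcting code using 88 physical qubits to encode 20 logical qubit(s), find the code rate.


Code rate R = k/n
= 20/88
= 0.2273

0.2273


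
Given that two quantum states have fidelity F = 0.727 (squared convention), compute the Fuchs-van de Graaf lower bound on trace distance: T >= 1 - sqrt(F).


Fuchs-van de Graaf (squared-fidelity convention): 1 - sqrt(F) <= T <= sqrt(1 - F).
Lower bound: T >= 1 - sqrt(F)
sqrt(F) = sqrt(0.727) = 0.8526
T >= 1 - 0.8526
T >= 0.1474

0.1474


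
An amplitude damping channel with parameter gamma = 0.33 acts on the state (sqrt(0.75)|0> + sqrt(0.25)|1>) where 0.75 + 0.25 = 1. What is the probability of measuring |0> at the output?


For amplitude damping with parameter gamma on state sqrt(a)|0> + sqrt(b)|1>:
alpha^2 = 0.75, beta^2 = 0.25
P(|0>) = alpha^2 + gamma * beta^2
= 0.75 + 0.33 * 0.25
= 0.75 + 0.0825
= 0.8325

0.8325


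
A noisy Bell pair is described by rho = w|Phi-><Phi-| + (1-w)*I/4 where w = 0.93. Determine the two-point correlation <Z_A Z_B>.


|Phi-> = (|00> - |11>)/sqrt(2)
For the pure Bell state, <Z_A Z_B> = +1 (Bell-state Pauli correlator).
The maximally-mixed part I/4 has tr(I/4 * P tensor P) = 0 for any traceless Pauli P.
So <Z_A Z_B>_rho = w * (+1) + (1 - w) * 0
= 0.93 * (+1)
= 0.9300

0.9300


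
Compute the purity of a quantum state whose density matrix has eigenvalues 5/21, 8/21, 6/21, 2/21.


tr(rho^2) = sum of eigenvalues squared
= (5/21)^2 + (8/21)^2 + (6/21)^2 + (2/21)^2
= (25 + 64 + 36 + 4) / 441
= 129/441
= 0.2925

0.2925


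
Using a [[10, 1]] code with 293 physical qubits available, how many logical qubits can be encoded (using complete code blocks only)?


Each code block uses 10 physical qubits for 1 logical qubit(s).
Number of complete blocks = floor(293 / 10) = 29
Logical qubits = 29 * 1
= 29

29


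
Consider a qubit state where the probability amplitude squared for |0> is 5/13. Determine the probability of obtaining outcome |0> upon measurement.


|alpha|^2 = 5/13 = 0.3846
|beta|^2 = 1 - 5/13 = 8/13 = 0.6154
P(|0>) = |alpha|^2 = 0.3846

0.3846


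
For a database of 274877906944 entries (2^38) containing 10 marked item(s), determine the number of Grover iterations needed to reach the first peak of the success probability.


After j Grover iterations the success probability is P(j) = sin^2((2j+1)*theta), where sin(theta) = sqrt(k/N).
N = 2^38 = 274877906944, k = 10
sin(theta) = sqrt(k/N) = 6.031565972e-06
theta = arcsin(sqrt(k/N)) = 6.031565972e-06 rad
P(j) reaches its first maximum when (2j+1)*theta is as close as possible to pi/2, i.e. j = round(pi/(4*theta) - 1/2).
pi/(4*theta) - 1/2 = 130214.1353
(For comparison, the common estimate pi/4 * sqrt(N/k) = 130214.6353; the exact maximiser is used here.)
Optimal iterations = 130214

130214
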